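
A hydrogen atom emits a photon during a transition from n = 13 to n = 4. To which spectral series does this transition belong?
Brackett series

The spectral series in hydrogen are named based on the final (lower) energy level:
- Lyman series: n_final = 1 (ultraviolet)
- Balmer series: n_final = 2 (visible/near-UV)
- Paschen series: n_final = 3 (infrared)
- Brackett series: n_final = 4 (infrared)
- Pfund series: n_final = 5 (far infrared)

Since this transition ends at n = 4, it belongs to the Brackett series.

For reference, this 13 → 4 line has photon energy
ΔE = 13.6057 eV × (1/4² - 1/13²) = 0.76984915 eV,
corresponding to wavelength λ = hc/ΔE = 1239.84 eV·nm / 0.76984915 eV = 1610.50 nm in the infrared region.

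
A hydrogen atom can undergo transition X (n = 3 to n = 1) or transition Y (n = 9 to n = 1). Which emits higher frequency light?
9 → 1

Calculate the energy for each transition:

Transition 3 → 1:
ΔE₁ = |E_1 - E_3| = |-13.6057/1² - (-13.6057/3²)|
ΔE₁ = |-13.605700000000 - (-1.511744444444)| = 12.093955556 eV

Transition 9 → 1:
ΔE₂ = |E_1 - E_9| = |-13.6057/1² - (-13.6057/9²)|
ΔE₂ = |-13.605700000000 - (-0.167971604938)| = 13.437728395 eV

Since 13.437728395 eV > 12.093955556 eV, the transition 9 → 1 emits the more energetic photon.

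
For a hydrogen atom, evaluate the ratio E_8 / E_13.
2.640625

Using E_n = -13.6057 Z² / n² eV with Z = 1:

E_8 = -13.6057 / 8² = -13.6057 / 64 = -0.212589062500 eV
E_13 = -13.6057 / 13² = -13.6057 / 169 = -0.080507100592 eV

The ratio is:
E_8/E_13 = (-0.212589062500) / (-0.080507100592)
E_8/E_13 = (-13.6057/64) / (-13.6057/169)
E_8/E_13 = 169/64
E_8/E_13 = 2.640625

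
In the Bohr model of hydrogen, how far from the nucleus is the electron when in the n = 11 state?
6.4030 nm (or 64.0304 Å)

The Bohr radius formula is:
r_n = n² a₀ / Z

where a₀ = 0.0529177 nm is the Bohr radius.

For H (Z = 1) at n = 11:
r_11 = 11² × 0.0529177 nm / 1
r_11 = 121 × 0.0529177 nm / 1
r_11 = 6.40304 nm / 1
r_11 = 6.4030 nm

The electron orbits at approximately 6.4030 nm from the nucleus.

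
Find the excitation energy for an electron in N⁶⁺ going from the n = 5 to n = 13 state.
22.722324 eV

The energy levels of a hydrogen-like atom are E_n = -13.6057 Z² eV / n².

Energy at n = 5: E_5 = -13.6057 × 7² / 5² = -26.667172000 eV
Energy at n = 13: E_13 = -13.6057 × 7² / 13² = -3.944847929 eV

The excitation energy is the difference:
ΔE = E_13 - E_5
ΔE = -3.944847929 - (-26.667172000)
ΔE = 22.722324 eV

Since this is positive, energy must be absorbed (photon absorption).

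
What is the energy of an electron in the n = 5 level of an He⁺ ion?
-2.1769 eV

For hydrogen-like ions, the energy levels scale with Z²:
E_n = -13.6057 Z² / n² eV

For He⁺ (Z = 2) at n = 5:
E_5 = -13.6057 × 2² / 5²
E_5 = -13.6057 × 4 / 25
E_5 = -54.4228 / 25
E_5 = -2.1769 eV

The energy is 4 times more negative than hydrogen at the same n due to the stronger nuclear charge.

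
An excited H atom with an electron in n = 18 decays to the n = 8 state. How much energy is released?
0.1706 eV

The energy levels are E_n = -13.6057 eV / n².

Energy at n = 18: E_18 = -13.6057 / 18² = -0.0419929 eV
Energy at n = 8: E_8 = -13.6057 / 8² = -0.2125891 eV

For emission (electron falling to lower state), the photon energy is:
E_photon = E_18 - E_8 = |-0.0419929 - (-0.2125891)|
E_photon = 0.1706 eV

This energy is carried away by the emitted photon.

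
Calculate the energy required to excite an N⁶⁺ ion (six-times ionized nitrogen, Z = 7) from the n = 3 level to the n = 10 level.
67.4087 eV

The energy levels of a hydrogen-like atom are E_n = -13.6057 Z² eV / n².

Energy at n = 3: E_3 = -13.6057 × 7² / 3² = -74.0754778 eV
Energy at n = 10: E_10 = -13.6057 × 7² / 10² = -6.6667930 eV

The excitation energy is the difference:
ΔE = E_10 - E_3
ΔE = -6.6667930 - (-74.0754778)
ΔE = 67.4087 eV

Since this is positive, energy must be absorbed (photon absorption).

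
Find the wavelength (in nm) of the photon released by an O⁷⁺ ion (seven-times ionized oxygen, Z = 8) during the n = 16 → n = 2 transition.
5.786 nm

First, find the transition energy using E_n = -13.6057 Z² / n² eV:
E_16 = -13.6057 × 8² / 16² = -3.40143 eV
E_2 = -13.6057 × 8² / 2² = -217.69120 eV

Photon energy: |ΔE| = |E_2 - E_16| = 214.28977 eV

Convert to wavelength using E = hc/λ with hc = 1239.84 eV·nm:
λ = hc/E = 1239.84 eV·nm / 214.28977 eV
λ = 5.786 nm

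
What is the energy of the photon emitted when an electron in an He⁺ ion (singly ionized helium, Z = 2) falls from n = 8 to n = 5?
1.32656 eV

The energy levels are E_n = -13.6057 Z² eV / n².

Energy at n = 8: E_8 = -13.6057 × 2² / 8² = -0.85035625 eV
Energy at n = 5: E_5 = -13.6057 × 2² / 5² = -2.17691200 eV

For emission (electron falling to lower state), the photon energy is:
E_photon = E_8 - E_5 = |-0.85035625 - (-2.17691200)|
E_photon = 1.32656 eV

This energy is carried away by the emitted photon.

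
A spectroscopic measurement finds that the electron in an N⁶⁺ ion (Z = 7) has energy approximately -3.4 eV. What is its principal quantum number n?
n = 14

The exact energy levels follow E_n = -13.6057 Z² / n² eV with Z = 7.

The measured value (-3.4 eV) is reported to only 2 significant figures, so we must test candidate n values and see which one matches to that precision.

Candidate energies:
  n = 12:  E = -13.6057 × 7² / 12² = -4.62972 eV
  n = 13:  E = -13.6057 × 7² / 13² = -3.94485 eV
  n = 14:  E = -13.6057 × 7² / 14² = -3.40143 eV  ← matches
  n = 15:  E = -13.6057 × 7² / 15² = -2.96302 eV
  n = 16:  E = -13.6057 × 7² / 16² = -2.60422 eV

Checking against the measurement of -3.4 eV (2 sig figs), only n = 14 agrees:
E_14 = -3.40143 eV, which rounds to -3.4 eV ✓

Therefore n = 14.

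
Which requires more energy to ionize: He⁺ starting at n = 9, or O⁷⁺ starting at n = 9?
O⁷⁺ at n = 9 (E = -10.750183 eV)

Using E_n = -13.6057 Z² / n² eV:

He⁺ (Z = 2) at n = 9:
E = -13.6057 × 2² / 9² = -13.6057 × 4 / 81 = -0.671886420 eV

O⁷⁺ (Z = 8) at n = 9:
E = -13.6057 × 8² / 9² = -13.6057 × 64 / 81 = -10.750182716 eV

Since -10.750182716 eV < -0.671886420 eV,
O⁷⁺ at n = 9 is more tightly bound (requires more energy to ionize).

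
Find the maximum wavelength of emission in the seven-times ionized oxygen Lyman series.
1.898469 nm

The longest wavelength corresponds to the smallest energy transition in the series.
The Lyman series has all transitions ending at n_f = 1.

For O⁷⁺ (Z = 8), the first line (α-line) is the jump from n = 2 to n = 1:
E_2 = -13.6057 × 8² / 2² = -217.69120000 eV
E_1 = -13.6057 × 8² / 1² = -870.76480000 eV
ΔE = E_2 - E_1 = 653.07360000 eV

λ = hc/E = 1239.84 eV·nm / 653.07360000 eV
λ = 1.898469 nm

This is the α-line of the Lyman series in O⁷⁺.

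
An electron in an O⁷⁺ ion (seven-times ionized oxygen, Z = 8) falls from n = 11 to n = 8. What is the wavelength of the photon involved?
193.444002 nm

First, find the transition energy using E_n = -13.6057 Z² / n² eV:
E_11 = -13.6057 × 8² / 11² = -7.1964033058 eV
E_8 = -13.6057 × 8² / 8² = -13.6057000000 eV

Photon energy: |ΔE| = |E_8 - E_11| = 6.4092966942 eV

Convert to wavelength using E = hc/λ with hc = 1239.84 eV·nm:
λ = hc/E = 1239.84 eV·nm / 6.4092966942 eV
λ = 193.444002 nm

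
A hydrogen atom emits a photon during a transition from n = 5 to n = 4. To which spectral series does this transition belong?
Brackett series

The spectral series in hydrogen are named based on the final (lower) energy level:
- Lyman series: n_final = 1 (ultraviolet)
- Balmer series: n_final = 2 (visible/near-UV)
- Paschen series: n_final = 3 (infrared)
- Brackett series: n_final = 4 (infrared)
- Pfund series: n_final = 5 (far infrared)

Since this transition ends at n = 4, it belongs to the Brackett series.

For reference, this 5 → 4 line has photon energy
ΔE = 13.6057 eV × (1/4² - 1/5²) = 0.30612825000 eV,
corresponding to wavelength λ = hc/ΔE = 1239.84 eV·nm / 0.30612825000 eV = 4050.06725 nm in the infrared region.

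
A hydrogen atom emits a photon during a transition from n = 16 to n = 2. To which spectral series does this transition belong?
Balmer series

The spectral series in hydrogen are named based on the final (lower) energy level:
- Lyman series: n_final = 1 (ultraviolet)
- Balmer series: n_final = 2 (visible/near-UV)
- Paschen series: n_final = 3 (infrared)
- Brackett series: n_final = 4 (infrared)
- Pfund series: n_final = 5 (far infrared)

Since this transition ends at n = 2, it belongs to the Balmer series.

For reference, this 16 → 2 line has photon energy
ΔE = 13.6057 eV × (1/2² - 1/16²) = 3.34827773 eV,
corresponding to wavelength λ = hc/ΔE = 1239.84 eV·nm / 3.34827773 eV = 370.2919 nm in the visible/near-UV region.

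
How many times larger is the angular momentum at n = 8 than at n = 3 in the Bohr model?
2.667

In the Bohr model, L_n = nℏ, so the ratio is purely the ratio of quantum numbers:

L_8/L_3 = 8ℏ / 3ℏ = 8/3 = 2.667

The angular momentum scales linearly with n.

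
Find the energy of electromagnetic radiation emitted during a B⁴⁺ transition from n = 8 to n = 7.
1.627 eV

The energy levels are E_n = -13.6057 Z² eV / n².

Energy at n = 8: E_8 = -13.6057 × 5² / 8² = -5.314727 eV
Energy at n = 7: E_7 = -13.6057 × 5² / 7² = -6.941684 eV

For emission (electron falling to lower state), the photon energy is:
E_photon = E_8 - E_7 = |-5.314727 - (-6.941684)|
E_photon = 1.627 eV

This energy is carried away by the emitted photon.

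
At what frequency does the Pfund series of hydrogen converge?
1.3159e+14 Hz

The series limit corresponds to the transition from n = ∞ to n = 5.
This is the highest energy (shortest wavelength) transition in the Pfund series.

E_∞ = 0 eV
E_5 = -13.6057 / 5² = -0.54422800 eV

Energy at series limit:
ΔE = E_∞ - E_5 = 0 - (-0.54422800) = 0.54422800 eV
E = 0.54422800 eV × (1.602177 × 10⁻¹⁹ J/eV) = 8.719496e-20 J
f = E/h = 8.719496e-20 J / (6.62607 × 10⁻³⁴ J·s) = 1.3159e+14 Hz

This energy equals the ionization energy from the n = 5 state of hydrogen.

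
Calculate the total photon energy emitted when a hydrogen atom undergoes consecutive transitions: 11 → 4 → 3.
1.3993 eV

The energy levels of hydrogen are E_n = -13.6057 / n² eV.

First transition (11 → 4):
ΔE₁ = |E_4 - E_11|
ΔE₁ = |-0.8503562500 - (-0.1124438017)| = 0.7379124 eV

Second transition (4 → 3):
ΔE₂ = |E_3 - E_4|
ΔE₂ = |-1.5117444444 - (-0.8503562500)| = 0.6613882 eV

Total energy released:
E_total = ΔE₁ + ΔE₂ = 0.7379124 + 0.6613882 = 1.3993 eV

Note: This equals the direct transition 11 → 3: 1.3993 eV ✓
Energy is conserved regardless of the path taken.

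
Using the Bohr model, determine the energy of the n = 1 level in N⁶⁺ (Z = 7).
-666.6793 eV

For hydrogen-like ions, the energy levels scale with Z²:
E_n = -13.6057 Z² / n² eV

For N⁶⁺ (Z = 7) at n = 1:
E_1 = -13.6057 × 7² / 1²
E_1 = -13.6057 × 49 / 1
E_1 = -666.6793 / 1
E_1 = -666.6793 eV

The energy is 49 times more negative than hydrogen at the same n due to the stronger nuclear charge.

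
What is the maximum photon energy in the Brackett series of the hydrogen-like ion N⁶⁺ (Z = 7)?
41.6675 eV

The series limit corresponds to the transition from n = ∞ to n = 4.
This is the highest energy (shortest wavelength) transition in the Brackett series.

E_∞ = 0 eV
E_4 = -13.6057 × 7² / 4² = -41.6675 eV

Energy at series limit:
ΔE = E_∞ - E_4 = 0 - (-41.6675) = 41.6675 eV

This energy equals the ionization energy from the n = 4 state of N⁶⁺.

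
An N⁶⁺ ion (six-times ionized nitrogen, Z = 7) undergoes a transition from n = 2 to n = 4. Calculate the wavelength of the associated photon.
9.92 nm

First, find the transition energy using E_n = -13.6057 Z² / n² eV:
E_2 = -13.6057 × 7² / 2² = -166.6698 eV
E_4 = -13.6057 × 7² / 4² = -41.6675 eV

Photon energy: |ΔE| = |E_4 - E_2| = 125.0023 eV

Convert to wavelength using E = hc/λ with hc = 1239.84 eV·nm:
λ = hc/E = 1239.84 eV·nm / 125.0023 eV
λ = 9.92 nm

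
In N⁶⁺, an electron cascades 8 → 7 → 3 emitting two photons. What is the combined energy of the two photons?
63.66 eV

The energy levels of N⁶⁺ are E_n = -13.6057 × 7² / n² eV.

First transition (8 → 7):
ΔE₁ = |E_7 - E_8|
ΔE₁ = |-13.60570000 - (-10.41686406)| = 3.18884 eV

Second transition (7 → 3):
ΔE₂ = |E_3 - E_7|
ΔE₂ = |-74.07547778 - (-13.60570000)| = 60.46978 eV

Total energy released:
E_total = ΔE₁ + ΔE₂ = 3.18884 + 60.46978 = 63.66 eV

Note: This equals the direct transition 8 → 3: 63.66 eV ✓
Energy is conserved regardless of the path taken.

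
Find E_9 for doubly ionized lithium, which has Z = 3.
-1.51 eV

For hydrogen-like ions, the energy levels scale with Z²:
E_n = -13.6057 Z² / n² eV

For Li²⁺ (Z = 3) at n = 9:
E_9 = -13.6057 × 3² / 9²
E_9 = -13.6057 × 9 / 81
E_9 = -122.4513 / 81
E_9 = -1.51 eV

The energy is 9 times more negative than hydrogen at the same n due to the stronger nuclear charge.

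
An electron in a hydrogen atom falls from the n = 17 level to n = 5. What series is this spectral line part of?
Pfund series

The spectral series in hydrogen are named based on the final (lower) energy level:
- Lyman series: n_final = 1 (ultraviolet)
- Balmer series: n_final = 2 (visible/near-UV)
- Paschen series: n_final = 3 (infrared)
- Brackett series: n_final = 4 (infrared)
- Pfund series: n_final = 5 (far infrared)

Since this transition ends at n = 5, it belongs to the Pfund series.

For reference, this 17 → 5 line has photon energy
ΔE = 13.6057 eV × (1/5² - 1/17²) = 0.49714945 eV,
corresponding to wavelength λ = hc/ΔE = 1239.84 eV·nm / 0.49714945 eV = 2493.90 nm in the far infrared region.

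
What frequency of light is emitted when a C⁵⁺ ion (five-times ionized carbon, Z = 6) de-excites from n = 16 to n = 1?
1.17972e+17 Hz

First, find the transition energy:
E_16 = -13.6057 × 6² / 16² = -1.9133016 eV
E_1 = -13.6057 × 6² / 1² = -489.8052000 eV
|ΔE| = |E_1 - E_16| = 487.8918984 eV

Convert to Joules: E = 487.8918984 eV × (1.602177 × 10⁻¹⁹ J/eV) = 7.8168918e-17 J

Using E = hf:
f = E/h = 7.8168918e-17 J / (6.62607 × 10⁻³⁴ J·s)
f = 1.17972e+17 Hz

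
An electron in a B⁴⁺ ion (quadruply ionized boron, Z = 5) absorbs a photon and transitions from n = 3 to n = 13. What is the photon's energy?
35.78093 eV

The energy levels of a hydrogen-like atom are E_n = -13.6057 Z² eV / n².

Energy at n = 3: E_3 = -13.6057 × 5² / 3² = -37.79361111 eV
Energy at n = 13: E_13 = -13.6057 × 5² / 13² = -2.01267751 eV

The excitation energy is the difference:
ΔE = E_13 - E_3
ΔE = -2.01267751 - (-37.79361111)
ΔE = 35.78093 eV

Since this is positive, energy must be absorbed (photon absorption).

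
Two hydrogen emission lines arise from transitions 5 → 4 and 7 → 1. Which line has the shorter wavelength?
7 → 1

Calculate the energy for each transition:

Transition 5 → 4:
ΔE₁ = |E_4 - E_5| = |-13.6057/4² - (-13.6057/5²)|
ΔE₁ = |-0.850356250 - (-0.544228000)| = 0.306128 eV

Transition 7 → 1:
ΔE₂ = |E_1 - E_7| = |-13.6057/1² - (-13.6057/7²)|
ΔE₂ = |-13.605700000 - (-0.277667347)| = 13.328033 eV

Since 13.328033 eV > 0.306128 eV, the transition 7 → 1 emits the more energetic photon.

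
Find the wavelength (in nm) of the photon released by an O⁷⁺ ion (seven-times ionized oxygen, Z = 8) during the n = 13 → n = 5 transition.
41.78 nm

First, find the transition energy using E_n = -13.6057 Z² / n² eV:
E_13 = -13.6057 × 8² / 13² = -5.1525 eV
E_5 = -13.6057 × 8² / 5² = -34.8306 eV

Photon energy: |ΔE| = |E_5 - E_13| = 29.6781 eV

Convert to wavelength using E = hc/λ with hc = 1239.84 eV·nm:
λ = hc/E = 1239.84 eV·nm / 29.6781 eV
λ = 41.78 nm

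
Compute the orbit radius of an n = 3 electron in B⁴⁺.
0.095252 nm (or 0.952519 Å)

The Bohr radius formula is:
r_n = n² a₀ / Z

where a₀ = 0.052917721 nm is the Bohr radius.

For B⁴⁺ (Z = 5) at n = 3:
r_3 = 3² × 0.052917721 nm / 5
r_3 = 9 × 0.052917721 nm / 5
r_3 = 0.4762595 nm / 5
r_3 = 0.095252 nm

The electron orbits at approximately 0.095252 nm from the nucleus.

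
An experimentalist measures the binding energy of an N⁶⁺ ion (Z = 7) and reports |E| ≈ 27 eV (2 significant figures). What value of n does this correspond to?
n = 5

The exact energy levels follow E_n = -13.6057 Z² / n² eV with Z = 7.

The measured value (-27 eV) is reported to only 2 significant figures, so we must test candidate n values and see which one matches to that precision.

Candidate energies:
  n = 3:  E = -13.6057 × 7² / 3² = -74.07548 eV
  n = 4:  E = -13.6057 × 7² / 4² = -41.66746 eV
  n = 5:  E = -13.6057 × 7² / 5² = -26.66717 eV  ← matches
  n = 6:  E = -13.6057 × 7² / 6² = -18.51887 eV
  n = 7:  E = -13.6057 × 7² / 7² = -13.60570 eV

Checking against the measurement of -27 eV (2 sig figs), only n = 5 agrees:
E_5 = -26.66717 eV, which rounds to -27 eV ✓

Therefore n = 5.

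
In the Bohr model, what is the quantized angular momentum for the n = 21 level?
2.2146e-33 J·s (or 21ℏ)

In the Bohr model, angular momentum is quantized:
L = nℏ

where ℏ = h/(2π) = 1.054572e-34 J·s

For n = 21:
L = 21 × 1.054572e-34 J·s
L = 2.2146e-33 J·s

This can also be written as L = 21ℏ.
The angular momentum is an integer multiple of the reduced Planck constant.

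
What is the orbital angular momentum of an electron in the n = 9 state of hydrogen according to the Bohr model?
9.4911e-34 J·s (or 9ℏ)

In the Bohr model, angular momentum is quantized:
L = nℏ

where ℏ = h/(2π) = 1.054572e-34 J·s

For n = 9:
L = 9 × 1.054572e-34 J·s
L = 9.4911e-34 J·s

This can also be written as L = 9ℏ.
The angular momentum is an integer multiple of the reduced Planck constant.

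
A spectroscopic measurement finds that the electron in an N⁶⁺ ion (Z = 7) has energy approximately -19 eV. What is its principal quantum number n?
n = 6

The exact energy levels follow E_n = -13.6057 Z² / n² eV with Z = 7.

The measured value (-19 eV) is reported to only 2 significant figures, so we must test candidate n values and see which one matches to that precision.

Candidate energies:
  n = 4:  E = -13.6057 × 7² / 4² = -41.667456 eV
  n = 5:  E = -13.6057 × 7² / 5² = -26.667172 eV
  n = 6:  E = -13.6057 × 7² / 6² = -18.518869 eV  ← matches
  n = 7:  E = -13.6057 × 7² / 7² = -13.605700 eV
  n = 8:  E = -13.6057 × 7² / 8² = -10.416864 eV

Checking against the measurement of -19 eV (2 sig figs), only n = 6 agrees:
E_6 = -18.518869 eV, which rounds to -19 eV ✓

Therefore n = 6.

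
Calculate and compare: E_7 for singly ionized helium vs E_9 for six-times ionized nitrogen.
N⁶⁺ at n = 9 (E = -8.231 eV)

Using E_n = -13.6057 Z² / n² eV:

He⁺ (Z = 2) at n = 7:
E = -13.6057 × 2² / 7² = -13.6057 × 4 / 49 = -1.110669 eV

N⁶⁺ (Z = 7) at n = 9:
E = -13.6057 × 7² / 9² = -13.6057 × 49 / 81 = -8.230609 eV

Since -8.230609 eV < -1.110669 eV,
N⁶⁺ at n = 9 is more tightly bound (requires more energy to ionize).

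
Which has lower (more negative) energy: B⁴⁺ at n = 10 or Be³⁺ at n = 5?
Be³⁺ at n = 5 (E = -8.7076 eV)

Using E_n = -13.6057 Z² / n² eV:

B⁴⁺ (Z = 5) at n = 10:
E = -13.6057 × 5² / 10² = -13.6057 × 25 / 100 = -3.4014250 eV

Be³⁺ (Z = 4) at n = 5:
E = -13.6057 × 4² / 5² = -13.6057 × 16 / 25 = -8.7076480 eV

Since -8.7076480 eV < -3.4014250 eV,
Be³⁺ at n = 5 is more tightly bound (requires more energy to ionize).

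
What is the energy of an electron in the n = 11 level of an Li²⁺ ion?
-1.012 eV

For hydrogen-like ions, the energy levels scale with Z²:
E_n = -13.6057 Z² / n² eV

For Li²⁺ (Z = 3) at n = 11:
E_11 = -13.6057 × 3² / 11²
E_11 = -13.6057 × 9 / 121
E_11 = -122.4513 / 121
E_11 = -1.012 eV

The energy is 9 times more negative than hydrogen at the same n due to the stronger nuclear charge.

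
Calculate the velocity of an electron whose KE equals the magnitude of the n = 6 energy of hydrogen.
3.6462e+05 m/s (or 0.122% of c)

The binding energy at n = 6 for hydrogen is:
E_6 = -13.6057/6² = -0.37793611 eV
|E_6| = 0.37793611 eV

Convert to Joules:
KE = 0.37793611 eV × (1.602177 × 10⁻¹⁹ J/eV) = 6.055205e-20 J

Using KE = ½mv²:
v = √(2·KE/m_e)
v = √(2 × 6.055205e-20 J / 9.10938 × 10⁻³¹ kg)
v = 3.6462e+05 m/s

This is approximately 0.122% the speed of light.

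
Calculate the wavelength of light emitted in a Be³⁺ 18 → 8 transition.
454.2306 nm

First, find the transition energy using E_n = -13.6057 Z² / n² eV:
E_18 = -13.6057 × 4² / 18² = -0.67188642 eV
E_8 = -13.6057 × 4² / 8² = -3.40142500 eV

Photon energy: |ΔE| = |E_8 - E_18| = 2.72953858 eV

Convert to wavelength using E = hc/λ with hc = 1239.84 eV·nm:
λ = hc/E = 1239.84 eV·nm / 2.72953858 eV
λ = 454.2306 nm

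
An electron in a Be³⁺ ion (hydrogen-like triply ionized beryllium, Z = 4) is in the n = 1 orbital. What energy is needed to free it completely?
217.691 eV

The ionization energy is the energy needed to remove the electron completely (n → ∞).

For a hydrogen-like ion with Z = 4, E_n = -13.6057 Z² / n² eV.

At n = 1: E_1 = -13.6057 × 4² / 1² = -217.691200 eV
At n = ∞: E_∞ = 0 eV

Ionization energy = E_∞ - E_1 = 0 - (-217.691200) = 217.691200 eV
Ionization energy ≈ 217.691 eV

This is also called the binding energy of the electron in state n = 1.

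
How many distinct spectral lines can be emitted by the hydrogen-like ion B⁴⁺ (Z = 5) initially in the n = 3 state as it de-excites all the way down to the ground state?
3

The electron can occupy levels n = 1, 2, ..., 3 during de-excitation — that is m = 3 - 1 + 1 = 3 distinct levels.

The number of distinct spectral lines equals the number of ways to choose 2 of these m levels (each pair gives one possible emission transition):

Number of lines = m(m-1)/2 = 3×2/2 = 3

These correspond to all possible transitions between the 3 levels:
3 → 2, 3 → 1, 2 → 1

Each transition produces a photon with a unique energy (and thus wavelength). This count does not depend on Z.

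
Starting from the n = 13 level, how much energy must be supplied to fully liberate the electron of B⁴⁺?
2.013 eV

The ionization energy is the energy needed to remove the electron completely (n → ∞).

For a hydrogen-like ion with Z = 5, E_n = -13.6057 Z² / n² eV.

At n = 13: E_13 = -13.6057 × 5² / 13² = -2.012678 eV
At n = ∞: E_∞ = 0 eV

Ionization energy = E_∞ - E_13 = 0 - (-2.012678) = 2.012678 eV
Ionization energy ≈ 2.013 eV

This is also called the binding energy of the electron in state n = 13.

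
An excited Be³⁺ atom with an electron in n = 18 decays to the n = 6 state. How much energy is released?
5.375 eV

The energy levels are E_n = -13.6057 Z² eV / n².

Energy at n = 18: E_18 = -13.6057 × 4² / 18² = -0.671886 eV
Energy at n = 6: E_6 = -13.6057 × 4² / 6² = -6.046978 eV

For emission (electron falling to lower state), the photon energy is:
E_photon = E_18 - E_6 = |-0.671886 - (-6.046978)|
E_photon = 5.375 eV

This energy is carried away by the emitted photon.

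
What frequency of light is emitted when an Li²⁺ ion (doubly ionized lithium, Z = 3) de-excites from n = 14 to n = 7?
4.53193e+14 Hz

First, find the transition energy:
E_14 = -13.6057 × 3² / 14² = -0.62475153 eV
E_7 = -13.6057 × 3² / 7² = -2.49900612 eV
|ΔE| = |E_7 - E_14| = 1.87425459 eV

Convert to Joules: E = 1.87425459 eV × (1.602177 × 10⁻¹⁹ J/eV) = 3.0028876e-19 J

Using E = hf:
f = E/h = 3.0028876e-19 J / (6.62607 × 10⁻³⁴ J·s)
f = 4.53193e+14 Hz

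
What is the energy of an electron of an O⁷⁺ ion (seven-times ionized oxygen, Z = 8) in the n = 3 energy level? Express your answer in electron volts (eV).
-96.75 eV

The energy levels of a hydrogen-like atom are given by:
E_n = -13.6057 Z² / n² eV  (with Z = 8 for O⁷⁺)

For n = 3:
E_3 = -13.6057 × 8² / 3²
E_3 = -13.6057 × 64 / 9
E_3 = -96.75 eV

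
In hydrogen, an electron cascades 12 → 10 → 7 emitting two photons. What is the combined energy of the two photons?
0.1832 eV

The energy levels of hydrogen are E_n = -13.6057 / n² eV.

First transition (12 → 10):
ΔE₁ = |E_10 - E_12|
ΔE₁ = |-0.1360570000 - (-0.0944840278)| = 0.0415730 eV

Second transition (10 → 7):
ΔE₂ = |E_7 - E_10|
ΔE₂ = |-0.2776673469 - (-0.1360570000)| = 0.1416103 eV

Total energy released:
E_total = ΔE₁ + ΔE₂ = 0.0415730 + 0.1416103 = 0.1832 eV

Note: This equals the direct transition 12 → 7: 0.1832 eV ✓
Energy is conserved regardless of the path taken.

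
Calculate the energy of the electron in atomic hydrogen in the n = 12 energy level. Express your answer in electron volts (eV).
-0.09 eV

The energy levels of a hydrogen-like atom are given by:
E_n = -13.6057 eV / n²

For n = 12:
E_12 = -13.6057 eV / 12²
E_12 = -13.6057 eV / 144
E_12 = -0.09 eV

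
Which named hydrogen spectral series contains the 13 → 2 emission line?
Balmer series

The spectral series in hydrogen are named based on the final (lower) energy level:
- Lyman series: n_final = 1 (ultraviolet)
- Balmer series: n_final = 2 (visible/near-UV)
- Paschen series: n_final = 3 (infrared)
- Brackett series: n_final = 4 (infrared)
- Pfund series: n_final = 5 (far infrared)

Since this transition ends at n = 2, it belongs to the Balmer series.

For reference, this 13 → 2 line has photon energy
ΔE = 13.6057 eV × (1/2² - 1/13²) = 3.32091790 eV,
corresponding to wavelength λ = hc/ΔE = 1239.84 eV·nm / 3.32091790 eV = 373.3426 nm in the visible/near-UV region.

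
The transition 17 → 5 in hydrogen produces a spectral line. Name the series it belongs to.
Pfund series

The spectral series in hydrogen are named based on the final (lower) energy level:
- Lyman series: n_final = 1 (ultraviolet)
- Balmer series: n_final = 2 (visible/near-UV)
- Paschen series: n_final = 3 (infrared)
- Brackett series: n_final = 4 (infrared)
- Pfund series: n_final = 5 (far infrared)

Since this transition ends at n = 5, it belongs to the Pfund series.

For reference, this 17 → 5 line has photon energy
ΔE = 13.6057 eV × (1/5² - 1/17²) = 0.49714945329 eV,
corresponding to wavelength λ = hc/ΔE = 1239.84 eV·nm / 0.49714945329 eV = 2493.89795 nm in the far infrared region.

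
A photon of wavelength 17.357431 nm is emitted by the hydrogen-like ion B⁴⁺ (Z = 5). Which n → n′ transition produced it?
n = 5 → n = 2

First, find the photon energy from the wavelength (hc = 1239.84 eV·nm):
E = hc/λ = 1239.84 eV·nm / 17.357431 nm = 71.429925 eV

The energy levels of B⁴⁺ satisfy E_n = -13.6057 × 5² / n² eV, so an emission n_i → n_f releases
ΔE = 13.6057 × 5² × (1/n_f² − 1/n_i²) eV.

Setting ΔE equal to the photon energy:
1/n_f² − 1/n_i² = 71.429925 / (13.6057 × 5²) = 0.21000000

Since 1/n_i² must be positive, we need 1/n_f² > 0.21000000, i.e. n_f ≤ 2. For each allowed n_f, solve n_i = (1/n_f² − 0.21000000)^(−1/2) and check whether it is a whole number:
  n_f = 1: 1/n_i² = 1.00000000 − 0.21000000 = 0.79000000 → n_i = 1.125  (not an integer) ✗
  n_f = 2: 1/n_i² = 0.25000000 − 0.21000000 = 0.04000000 → n_i = 5.000  → integer, n_i = 5 ✓

Only n_f = 2 gives an integer upper level, n_i = 5.

The transition is from n = 5 to n = 2 (emission).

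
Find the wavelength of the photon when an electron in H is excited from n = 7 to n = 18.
5260.8164 nm

First, find the transition energy using E_n = -13.6057 / n² eV:
E_7 = -13.6057 / 7² = -0.2776673469 eV
E_18 = -13.6057 / 18² = -0.0419929012 eV

Photon energy: |ΔE| = |E_18 - E_7| = 0.2356744457 eV

Convert to wavelength using E = hc/λ with hc = 1239.84 eV·nm:
λ = hc/E = 1239.84 eV·nm / 0.2356744457 eV
λ = 5260.8164 nm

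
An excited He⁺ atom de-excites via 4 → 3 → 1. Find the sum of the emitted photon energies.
51.02 eV

The energy levels of He⁺ are E_n = -13.6057 × 2² / n² eV.

First transition (4 → 3):
ΔE₁ = |E_3 - E_4|
ΔE₁ = |-6.04697778 - (-3.40142500)| = 2.64555 eV

Second transition (3 → 1):
ΔE₂ = |E_1 - E_3|
ΔE₂ = |-54.42280000 - (-6.04697778)| = 48.37582 eV

Total energy released:
E_total = ΔE₁ + ΔE₂ = 2.64555 + 48.37582 = 51.02 eV

Note: This equals the direct transition 4 → 1: 51.02 eV ✓
Energy is conserved regardless of the path taken.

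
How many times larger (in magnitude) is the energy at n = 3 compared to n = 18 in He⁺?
36.000

Using E_n = -13.6057 Z² / n² eV with Z = 2:

E_3 = -13.6057 × 2² / 3² = -54.4228 / 9 = -6.046977778 eV
E_18 = -13.6057 × 2² / 18² = -54.4228 / 324 = -0.167971605 eV

The ratio is:
E_3/E_18 = (-6.046977778) / (-0.167971605)
E_3/E_18 = (-54.4228/9) / (-54.4228/324)
E_3/E_18 = 324/9
E_3/E_18 = 36.000
(Note: the Z² factors cancel in the ratio.)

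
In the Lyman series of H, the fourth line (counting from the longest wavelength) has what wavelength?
94.923451 nm

The lines of a series are numbered from the longest wavelength (smallest ΔE) outward; the fourth line is the transition from n = n_f + 4 to n_f.
The Lyman series has all transitions ending at n_f = 1.

For H, the fourth line (δ-line) is the jump from n = 5 to n = 1:
E_5 = -13.6057 / 5² = -0.54422800 eV
E_1 = -13.6057 / 1² = -13.60570000 eV
ΔE = E_5 - E_1 = 13.06147200 eV

λ = hc/E = 1239.84 eV·nm / 13.06147200 eV
λ = 94.923451 nm

This is the δ-line of the Lyman series in H.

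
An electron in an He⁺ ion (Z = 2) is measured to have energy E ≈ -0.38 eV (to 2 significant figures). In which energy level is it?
n = 12

The exact energy levels follow E_n = -13.6057 Z² / n² eV with Z = 2.

The measured value (-0.38 eV) is reported to only 2 significant figures, so we must test candidate n values and see which one matches to that precision.

Candidate energies:
  n = 10:  E = -13.6057 × 2² / 10² = -0.54423 eV
  n = 11:  E = -13.6057 × 2² / 11² = -0.44978 eV
  n = 12:  E = -13.6057 × 2² / 12² = -0.37794 eV  ← matches
  n = 13:  E = -13.6057 × 2² / 13² = -0.32203 eV
  n = 14:  E = -13.6057 × 2² / 14² = -0.27767 eV

Checking against the measurement of -0.38 eV (2 sig figs), only n = 12 agrees:
E_12 = -0.37794 eV, which rounds to -0.38 eV ✓

Therefore n = 12.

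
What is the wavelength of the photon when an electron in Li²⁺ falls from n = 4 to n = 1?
10.800179 nm

First, find the transition energy using E_n = -13.6057 Z² / n² eV:
E_4 = -13.6057 × 3² / 4² = -7.65320625 eV
E_1 = -13.6057 × 3² / 1² = -122.45130000 eV

Photon energy: |ΔE| = |E_1 - E_4| = 114.79809375 eV

Convert to wavelength using E = hc/λ with hc = 1239.84 eV·nm:
λ = hc/E = 1239.84 eV·nm / 114.79809375 eV
λ = 10.800179 nm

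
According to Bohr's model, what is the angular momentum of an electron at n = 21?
2.21460e-33 J·s (or 21ℏ)

In the Bohr model, angular momentum is quantized:
L = nℏ

where ℏ = h/(2π) = 1.0545718e-34 J·s

For n = 21:
L = 21 × 1.0545718e-34 J·s
L = 2.21460e-33 J·s

This can also be written as L = 21ℏ.
The angular momentum is an integer multiple of the reduced Planck constant.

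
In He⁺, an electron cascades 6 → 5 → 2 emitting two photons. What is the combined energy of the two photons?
12.09 eV

The energy levels of He⁺ are E_n = -13.6057 × 2² / n² eV.

First transition (6 → 5):
ΔE₁ = |E_5 - E_6|
ΔE₁ = |-2.17691200 - (-1.51174444)| = 0.66517 eV

Second transition (5 → 2):
ΔE₂ = |E_2 - E_5|
ΔE₂ = |-13.60570000 - (-2.17691200)| = 11.42879 eV

Total energy released:
E_total = ΔE₁ + ΔE₂ = 0.66517 + 11.42879 = 12.09 eV

Note: This equals the direct transition 6 → 2: 12.09 eV ✓
Energy is conserved regardless of the path taken.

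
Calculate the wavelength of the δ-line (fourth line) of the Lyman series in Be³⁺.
5.932716 nm

The lines of a series are numbered from the longest wavelength (smallest ΔE) outward; the fourth line is the transition from n = n_f + 4 to n_f.
The Lyman series has all transitions ending at n_f = 1.

For Be³⁺ (Z = 4), the fourth line (δ-line) is the jump from n = 5 to n = 1:
E_5 = -13.6057 × 4² / 5² = -8.70764800 eV
E_1 = -13.6057 × 4² / 1² = -217.69120000 eV
ΔE = E_5 - E_1 = 208.98355200 eV

λ = hc/E = 1239.84 eV·nm / 208.98355200 eV
λ = 5.932716 nm

This is the δ-line of the Lyman series in Be³⁺.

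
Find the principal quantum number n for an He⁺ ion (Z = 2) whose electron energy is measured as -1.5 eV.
n = 6

The exact energy levels follow E_n = -13.6057 Z² / n² eV with Z = 2.

The measured value (-1.5 eV) is reported to only 2 significant figures, so we must test candidate n values and see which one matches to that precision.

Candidate energies:
  n = 4:  E = -13.6057 × 2² / 4² = -3.40143 eV
  n = 5:  E = -13.6057 × 2² / 5² = -2.17691 eV
  n = 6:  E = -13.6057 × 2² / 6² = -1.51174 eV  ← matches
  n = 7:  E = -13.6057 × 2² / 7² = -1.11067 eV
  n = 8:  E = -13.6057 × 2² / 8² = -0.85036 eV

Checking against the measurement of -1.5 eV (2 sig figs), only n = 6 agrees:
E_6 = -1.51174 eV, which rounds to -1.5 eV ✓

Therefore n = 6.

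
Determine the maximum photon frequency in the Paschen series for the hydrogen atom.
3.655e+14 Hz

The series limit corresponds to the transition from n = ∞ to n = 3.
This is the highest energy (shortest wavelength) transition in the Paschen series.

E_∞ = 0 eV
E_3 = -13.6057 / 3² = -1.511744 eV

Energy at series limit:
ΔE = E_∞ - E_3 = 0 - (-1.511744) = 1.511744 eV
E = 1.511744 eV × (1.602177 × 10⁻¹⁹ J/eV) = 2.42208e-19 J
f = E/h = 2.42208e-19 J / (6.62607 × 10⁻³⁴ J·s) = 3.655e+14 Hz

This energy equals the ionization energy from the n = 3 state of hydrogen.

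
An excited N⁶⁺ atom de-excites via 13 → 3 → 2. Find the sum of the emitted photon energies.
162.7250 eV

The energy levels of N⁶⁺ are E_n = -13.6057 × 7² / n² eV.

First transition (13 → 3):
ΔE₁ = |E_3 - E_13|
ΔE₁ = |-74.0754777778 - (-3.9448479290)| = 70.1306298 eV

Second transition (3 → 2):
ΔE₂ = |E_2 - E_3|
ΔE₂ = |-166.6698250000 - (-74.0754777778)| = 92.5943472 eV

Total energy released:
E_total = ΔE₁ + ΔE₂ = 70.1306298 + 92.5943472 = 162.7250 eV

Note: This equals the direct transition 13 → 2: 162.7250 eV ✓
Energy is conserved regardless of the path taken.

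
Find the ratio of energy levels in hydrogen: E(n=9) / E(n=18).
4.00

Using E_n = -13.6057 Z² / n² eV with Z = 1:

E_9 = -13.6057 / 9² = -13.6057 / 81 = -0.16797160 eV
E_18 = -13.6057 / 18² = -13.6057 / 324 = -0.04199290 eV

The ratio is:
E_9/E_18 = (-0.16797160) / (-0.04199290)
E_9/E_18 = (-13.6057/81) / (-13.6057/324)
E_9/E_18 = 324/81
E_9/E_18 = 4.00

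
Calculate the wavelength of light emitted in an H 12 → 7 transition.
6768.30186 nm

First, find the transition energy using E_n = -13.6057 / n² eV:
E_12 = -13.6057 / 12² = -0.09448402778 eV
E_7 = -13.6057 / 7² = -0.27766734694 eV

Photon energy: |ΔE| = |E_7 - E_12| = 0.18318331916 eV

Convert to wavelength using E = hc/λ with hc = 1239.84 eV·nm:
λ = hc/E = 1239.84 eV·nm / 0.18318331916 eV
λ = 6768.30186 nm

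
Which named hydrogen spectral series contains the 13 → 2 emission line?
Balmer series

The spectral series in hydrogen are named based on the final (lower) energy level:
- Lyman series: n_final = 1 (ultraviolet)
- Balmer series: n_final = 2 (visible/near-UV)
- Paschen series: n_final = 3 (infrared)
- Brackett series: n_final = 4 (infrared)
- Pfund series: n_final = 5 (far infrared)

Since this transition ends at n = 2, it belongs to the Balmer series.

For reference, this 13 → 2 line has photon energy
ΔE = 13.6057 eV × (1/2² - 1/13²) = 3.32091790 eV,
corresponding to wavelength λ = hc/ΔE = 1239.84 eV·nm / 3.32091790 eV = 373.3426 nm in the visible/near-UV region.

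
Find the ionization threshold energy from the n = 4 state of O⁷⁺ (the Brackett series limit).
54.42280 eV

The series limit corresponds to the transition from n = ∞ to n = 4.
This is the highest energy (shortest wavelength) transition in the Brackett series.

E_∞ = 0 eV
E_4 = -13.6057 × 8² / 4² = -54.42280 eV

Energy at series limit:
ΔE = E_∞ - E_4 = 0 - (-54.42280) = 54.42280 eV

This energy equals the ionization energy from the n = 4 state of O⁷⁺.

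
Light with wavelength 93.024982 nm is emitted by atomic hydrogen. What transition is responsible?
n = 7 → n = 1

First, find the photon energy from the wavelength (hc = 1239.84 eV·nm):
E = hc/λ = 1239.84 eV·nm / 93.024982 nm = 13.328033 eV

The energy levels of hydrogen satisfy E_n = -13.6057 / n² eV, so an emission n_i → n_f releases
ΔE = 13.6057 × (1/n_f² − 1/n_i²) eV.

Setting ΔE equal to the photon energy:
1/n_f² − 1/n_i² = 13.328033 / 13.6057 = 0.97959186

Since 1/n_i² must be positive, we need 1/n_f² > 0.97959186, i.e. n_f ≤ 1. For each allowed n_f, solve n_i = (1/n_f² − 0.97959186)^(−1/2) and check whether it is a whole number:
  n_f = 1: 1/n_i² = 1.00000000 − 0.97959186 = 0.02040814 → n_i = 7.000  → integer, n_i = 7 ✓

Only n_f = 1 gives an integer upper level, n_i = 7.

The transition is from n = 7 to n = 1 (emission).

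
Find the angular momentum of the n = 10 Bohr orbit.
1.05457e-33 J·s (or 10ℏ)

In the Bohr model, angular momentum is quantized:
L = nℏ

where ℏ = h/(2π) = 1.0545718e-34 J·s

For n = 10:
L = 10 × 1.0545718e-34 J·s
L = 1.05457e-33 J·s

This can also be written as L = 10ℏ.
The angular momentum is an integer multiple of the reduced Planck constant.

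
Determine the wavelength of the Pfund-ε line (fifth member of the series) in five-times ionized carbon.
84.376 nm

The lines of a series are numbered from the longest wavelength (smallest ΔE) outward; the fifth line is the transition from n = n_f + 5 to n_f.
The Pfund series has all transitions ending at n_f = 5.

For C⁵⁺ (Z = 6), the fifth line (ε-line) is the jump from n = 10 to n = 5:
E_10 = -13.6057 × 6² / 10² = -4.89805 eV
E_5 = -13.6057 × 6² / 5² = -19.59221 eV
ΔE = E_10 - E_5 = 14.69416 eV

λ = hc/E = 1239.84 eV·nm / 14.69416 eV
λ = 84.376 nm

This is the ε-line of the Pfund series in C⁵⁺.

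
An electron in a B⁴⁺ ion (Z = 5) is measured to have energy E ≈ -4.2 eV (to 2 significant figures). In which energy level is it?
n = 9

The exact energy levels follow E_n = -13.6057 Z² / n² eV with Z = 5.

The measured value (-4.2 eV) is reported to only 2 significant figures, so we must test candidate n values and see which one matches to that precision.

Candidate energies:
  n = 7:  E = -13.6057 × 5² / 7² = -6.94168 eV
  n = 8:  E = -13.6057 × 5² / 8² = -5.31473 eV
  n = 9:  E = -13.6057 × 5² / 9² = -4.19929 eV  ← matches
  n = 10:  E = -13.6057 × 5² / 10² = -3.40143 eV
  n = 11:  E = -13.6057 × 5² / 11² = -2.81110 eV

Checking against the measurement of -4.2 eV (2 sig figs), only n = 9 agrees:
E_9 = -4.19929 eV, which rounds to -4.2 eV ✓

Therefore n = 9.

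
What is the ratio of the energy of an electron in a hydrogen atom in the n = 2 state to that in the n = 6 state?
9.00

Using E_n = -13.6057 Z² / n² eV with Z = 1:

E_2 = -13.6057 / 2² = -13.6057 / 4 = -3.40142500 eV
E_6 = -13.6057 / 6² = -13.6057 / 36 = -0.37793611 eV

The ratio is:
E_2/E_6 = (-3.40142500) / (-0.37793611)
E_2/E_6 = (-13.6057/4) / (-13.6057/36)
E_2/E_6 = 36/4
E_2/E_6 = 9.00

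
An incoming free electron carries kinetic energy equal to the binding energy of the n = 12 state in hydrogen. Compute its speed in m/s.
1.82e+05 m/s (or 0.06% of c)

The binding energy at n = 12 for hydrogen is:
E_12 = -13.6057/12² = -0.0944840 eV
|E_12| = 0.0944840 eV

Convert to Joules:
KE = 0.0944840 eV × (1.602177 × 10⁻¹⁹ J/eV) = 1.5138e-20 J

Using KE = ½mv²:
v = √(2·KE/m_e)
v = √(2 × 1.5138e-20 J / 9.10938 × 10⁻³¹ kg)
v = 1.82e+05 m/s

This is approximately 0.06% the speed of light.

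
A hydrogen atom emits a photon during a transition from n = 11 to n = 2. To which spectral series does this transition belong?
Balmer series

The spectral series in hydrogen are named based on the final (lower) energy level:
- Lyman series: n_final = 1 (ultraviolet)
- Balmer series: n_final = 2 (visible/near-UV)
- Paschen series: n_final = 3 (infrared)
- Brackett series: n_final = 4 (infrared)
- Pfund series: n_final = 5 (far infrared)

Since this transition ends at n = 2, it belongs to the Balmer series.

For reference, this 11 → 2 line has photon energy
ΔE = 13.6057 eV × (1/2² - 1/11²) = 3.2889811983 eV,
corresponding to wavelength λ = hc/ΔE = 1239.84 eV·nm / 3.2889811983 eV = 376.967798 nm in the visible/near-UV region.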